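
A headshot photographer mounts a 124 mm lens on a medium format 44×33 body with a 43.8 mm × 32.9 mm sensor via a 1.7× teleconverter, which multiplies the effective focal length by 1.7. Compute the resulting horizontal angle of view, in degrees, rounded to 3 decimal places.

Effective focal length f = 124 × 1.7 = 210.8 mm.
α = 2·arctan(43.8 / (2 × 210.8)) = 2·arctan(0.10389) ≈ 11.8624°.

11.862°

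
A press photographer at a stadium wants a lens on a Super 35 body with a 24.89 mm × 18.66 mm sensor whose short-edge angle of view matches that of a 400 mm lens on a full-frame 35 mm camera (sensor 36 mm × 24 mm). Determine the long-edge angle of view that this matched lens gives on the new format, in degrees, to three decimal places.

Equal short-edge AOV ⇒ f₂ = f₁ · 18.66/24 = 400 × 0.77750 ≈ 311.0000 mm.
Long-edge AOV on the new format = 2·arctan(24.89 / (2 × 311.0000)) = 2·arctan(0.04002) ≈ 4.5831°.

4.583°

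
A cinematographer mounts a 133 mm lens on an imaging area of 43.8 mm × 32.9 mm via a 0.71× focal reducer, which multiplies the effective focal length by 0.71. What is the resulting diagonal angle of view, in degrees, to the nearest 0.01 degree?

Effective focal length f = 133 × 0.71 = 94.43 mm.
Sensor diagonal = √(43.8² + 32.9²) = √3000.8500 ≈ 54.7800 mm.
α = 2·arctan(54.780 / (2 × 94.43)) = 2·arctan(0.29006) ≈ 32.3503°.

32.35°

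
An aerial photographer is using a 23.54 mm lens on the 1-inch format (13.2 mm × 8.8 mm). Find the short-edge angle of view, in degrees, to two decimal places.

21.17°

Angle of view α = 2·arctan(h/2f) with h = 8.8 mm and f = 23.54 mm.
h/2f = 0.18692; arctan(0.18692) ≈ 10.5873°, so α ≈ 21.1746°.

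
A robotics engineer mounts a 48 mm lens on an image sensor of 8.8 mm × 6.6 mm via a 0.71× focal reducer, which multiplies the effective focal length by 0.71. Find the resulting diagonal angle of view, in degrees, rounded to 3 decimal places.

Effective focal length f = 48 × 0.71 = 34.08 mm.
Sensor diagonal = √(8.8² + 6.6²) = √121.0000 ≈ 11.0000 mm.
α = 2·arctan(11.000 / (2 × 34.08)) = 2·arctan(0.16138) ≈ 18.3353°.

18.335°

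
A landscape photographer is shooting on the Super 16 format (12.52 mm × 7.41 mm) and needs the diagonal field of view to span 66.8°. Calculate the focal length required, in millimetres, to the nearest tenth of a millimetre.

Sensor diagonal = √(12.52² + 7.41²) = √211.6585 ≈ 14.5485 mm.
From α = 2·arctan(d/2f) we get f = d / (2·tan(α/2)).
With d = 14.5485 mm and α/2 = 33.4°, tan(α/2) ≈ 0.65938, so f ≈ 14.5485 / 1.31876 ≈ 11.0320 mm.

11.0 mm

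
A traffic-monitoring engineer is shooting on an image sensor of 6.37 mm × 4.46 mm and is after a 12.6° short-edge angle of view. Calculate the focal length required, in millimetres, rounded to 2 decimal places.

20.20 mm

From α = 2·arctan(h/2f) we get f = h / (2·tan(α/2)).
With h = 4.46 mm and α/2 = 6.3°, tan(α/2) ≈ 0.11040, so f ≈ 4.46 / 0.22080 ≈ 20.1991 mm.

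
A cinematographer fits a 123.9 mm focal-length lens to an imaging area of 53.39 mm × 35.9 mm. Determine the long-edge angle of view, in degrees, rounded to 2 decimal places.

24.32°

Angle of view α = 2·arctan(w/2f) with w = 53.39 mm and f = 123.9 mm.
w/2f = 0.21546; arctan(0.21546) ≈ 12.1589°, so α ≈ 24.3177°.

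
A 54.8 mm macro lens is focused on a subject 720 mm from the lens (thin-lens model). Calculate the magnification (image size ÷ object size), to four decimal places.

0.0824×

Thin lens: 1/f = 1/dₒ + 1/dᵢ → 1/dᵢ = 1/54.8 − 1/720 = 0.0168593 mm⁻¹, so dᵢ ≈ 59.3145 mm.
Magnification m = dᵢ/dₒ = 59.3145/720 ≈ 0.08238.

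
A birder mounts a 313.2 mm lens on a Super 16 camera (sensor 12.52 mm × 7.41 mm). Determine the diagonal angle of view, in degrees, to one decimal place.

Sensor diagonal = √(12.52² + 7.41²) = √211.6585 ≈ 14.5485 mm.
Angle of view α = 2·arctan(d/2f) with d = 14.5485 mm and f = 313.2 mm.
d/2f = 0.02323; arctan(0.02323) ≈ 1.3305°, so α ≈ 2.6610°.

2.7°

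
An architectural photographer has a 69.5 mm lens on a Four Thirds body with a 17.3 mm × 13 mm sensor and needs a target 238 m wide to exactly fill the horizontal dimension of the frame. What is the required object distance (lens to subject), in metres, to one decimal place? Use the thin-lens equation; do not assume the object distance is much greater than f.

W: 238 m = 238000 mm.
Magnification m = w/W = dᵢ/dₒ; combined with 1/f = 1/dₒ + 1/dᵢ this gives dₒ = f·(1 + W/w).
dₒ = 69.5 mm × (1 + 238000/17.3) = 69.5 × 13758.2254 ≈ 956196.668 mm = 956.197 m.

956.2 m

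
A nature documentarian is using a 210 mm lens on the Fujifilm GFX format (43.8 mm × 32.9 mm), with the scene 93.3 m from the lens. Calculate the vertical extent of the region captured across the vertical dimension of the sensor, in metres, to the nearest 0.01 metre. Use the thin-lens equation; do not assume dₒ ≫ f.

14.58 m

dₒ: 93.3 m = 93300 mm.
Similar triangles through the lens centre give W/dₒ = h/dᵢ; with 1/f = 1/dₒ + 1/dᵢ this gives W = h·(dₒ − f)/f.
W = 32.9 mm × (93300 − 210) / 210 = 32.9 × 443.2857 ≈ 14584.100 mm = 14.5841 m.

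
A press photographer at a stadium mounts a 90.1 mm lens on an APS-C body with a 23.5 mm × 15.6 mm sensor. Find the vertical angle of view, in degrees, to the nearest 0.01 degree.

9.90°

Angle of view α = 2·arctan(h/2f) with h = 15.6 mm and f = 90.1 mm.
h/2f = 0.08657; arctan(0.08657) ≈ 4.9478°, so α ≈ 9.8956°.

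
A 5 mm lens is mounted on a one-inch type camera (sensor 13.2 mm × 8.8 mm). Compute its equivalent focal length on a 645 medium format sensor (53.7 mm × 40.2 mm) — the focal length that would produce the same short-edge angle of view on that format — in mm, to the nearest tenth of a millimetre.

22.8 mm

Equal angle of view means equal height/f ratio, so f₂ = f₁ · (height₂/height₁) = 5 × 40.2/8.8.
f₂ = 5 × 4.56818 ≈ 22.841 mm.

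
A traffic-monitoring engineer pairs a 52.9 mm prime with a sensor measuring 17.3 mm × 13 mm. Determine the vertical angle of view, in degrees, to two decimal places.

Angle of view α = 2·arctan(h/2f) with h = 13 mm and f = 52.9 mm.
h/2f = 0.12287; arctan(0.12287) ≈ 7.0050°, so α ≈ 14.0100°.

14.01°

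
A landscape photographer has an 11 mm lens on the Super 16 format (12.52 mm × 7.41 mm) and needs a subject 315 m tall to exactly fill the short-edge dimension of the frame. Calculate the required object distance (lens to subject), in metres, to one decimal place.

W: 315 m = 315000 mm.
Magnification m = h/W = dᵢ/dₒ; combined with 1/f = 1/dₒ + 1/dᵢ this gives dₒ = f·(1 + W/h).
dₒ = 11 mm × (1 + 315000/7.41) = 11 × 42511.1215 ≈ 467622.336 mm = 467.622 m.

467.6 m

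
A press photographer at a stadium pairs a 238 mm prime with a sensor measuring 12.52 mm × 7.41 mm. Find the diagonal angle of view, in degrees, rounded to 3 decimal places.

Sensor diagonal = √(12.52² + 7.41²) = √211.6585 ≈ 14.5485 mm.
Angle of view α = 2·arctan(d/2f) with d = 14.5485 mm and f = 238 mm.
d/2f = 0.03056; arctan(0.03056) ≈ 1.7506°, so α ≈ 3.5013°.

3.501°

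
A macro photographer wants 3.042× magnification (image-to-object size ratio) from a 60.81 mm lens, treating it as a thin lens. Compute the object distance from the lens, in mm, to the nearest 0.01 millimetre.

80.80 mm

With m = dᵢ/dₒ and 1/f = 1/dₒ + 1/dᵢ, substituting dᵢ = m·dₒ gives 1/f = (1 + 1/m)/dₒ, hence dₒ = f·(1 + 1/m).
dₒ = 60.81 × (1 + 1/3.042) = 60.81 × 1.32873 ≈ 80.800 mm.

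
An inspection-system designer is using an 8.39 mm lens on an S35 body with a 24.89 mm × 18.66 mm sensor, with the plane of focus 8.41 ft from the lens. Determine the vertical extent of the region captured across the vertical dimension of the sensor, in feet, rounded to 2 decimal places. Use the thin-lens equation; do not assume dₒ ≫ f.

18.64 ft

dₒ: 8.41 ft × 304.8 mm/ft = 2563.37 mm.
Similar triangles through the lens centre give W/dₒ = h/dᵢ; with 1/f = 1/dₒ + 1/dᵢ this gives W = h·(dₒ − f)/f.
W = 18.66 mm × (2563.37 − 8.39) / 8.39 = 18.66 × 304.5266 ≈ 5682.466 mm = 5682.466/304.8 ft = 18.6433 ft.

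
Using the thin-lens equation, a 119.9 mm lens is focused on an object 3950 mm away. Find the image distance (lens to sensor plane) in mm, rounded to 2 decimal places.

1/dᵢ = 1/f − 1/dₒ = 1/119.9 − 1/3950 = 0.0080871 mm⁻¹.
dᵢ = 1/0.0080871 ≈ 123.6534 mm.

123.65 mm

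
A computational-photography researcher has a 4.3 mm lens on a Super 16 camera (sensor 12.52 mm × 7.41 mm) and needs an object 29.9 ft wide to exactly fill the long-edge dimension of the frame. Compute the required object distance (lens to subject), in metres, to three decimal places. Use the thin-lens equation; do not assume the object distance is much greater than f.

W: 29.9 ft × 304.8 mm/ft = 9113.52 mm.
Magnification m = w/W = dᵢ/dₒ; combined with 1/f = 1/dₒ + 1/dᵢ this gives dₒ = f·(1 + W/w).
dₒ = 4.3 mm × (1 + 9113.52/12.52) = 4.3 × 728.9169 ≈ 3134.343 mm = 3.13434 m.

3.134 m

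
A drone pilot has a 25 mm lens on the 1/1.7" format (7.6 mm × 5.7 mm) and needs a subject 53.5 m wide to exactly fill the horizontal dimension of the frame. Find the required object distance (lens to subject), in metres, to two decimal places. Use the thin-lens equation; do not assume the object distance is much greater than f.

W: 53.5 m = 53500 mm.
Magnification m = w/W = dᵢ/dₒ; combined with 1/f = 1/dₒ + 1/dᵢ this gives dₒ = f·(1 + W/w).
dₒ = 25 mm × (1 + 53500/7.6) = 25 × 7040.4737 ≈ 176011.842 mm = 176.012 m.

176.01 m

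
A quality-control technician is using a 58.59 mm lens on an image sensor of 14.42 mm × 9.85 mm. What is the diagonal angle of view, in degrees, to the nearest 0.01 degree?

Sensor diagonal = √(14.42² + 9.85²) = √304.9589 ≈ 17.4631 mm.
Angle of view α = 2·arctan(d/2f) with d = 17.4631 mm and f = 58.59 mm.
d/2f = 0.14903; arctan(0.14903) ≈ 8.4763°, so α ≈ 16.9526°.

16.95°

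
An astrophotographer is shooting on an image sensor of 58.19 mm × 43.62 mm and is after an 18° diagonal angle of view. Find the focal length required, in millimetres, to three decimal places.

Sensor diagonal = √(58.19² + 43.62²) = √5288.7805 ≈ 72.7240 mm.
From α = 2·arctan(d/2f) we get f = d / (2·tan(α/2)).
With d = 72.7240 mm and α/2 = 9°, tan(α/2) ≈ 0.15838, so f ≈ 72.7240 / 0.31677 ≈ 229.5806 mm.

229.581 mm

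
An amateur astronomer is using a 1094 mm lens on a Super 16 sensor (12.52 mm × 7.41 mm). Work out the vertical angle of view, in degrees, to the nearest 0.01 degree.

0.39°

Angle of view α = 2·arctan(h/2f) with h = 7.41 mm and f = 1094 mm.
h/2f = 0.00339; arctan(0.00339) ≈ 0.1940°, so α ≈ 0.3881°.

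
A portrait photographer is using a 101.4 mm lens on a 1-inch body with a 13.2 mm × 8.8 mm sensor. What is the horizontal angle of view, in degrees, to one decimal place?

7.4°

Angle of view α = 2·arctan(w/2f) with w = 13.2 mm and f = 101.4 mm.
w/2f = 0.06509; arctan(0.06509) ≈ 3.7241°, so α ≈ 7.4481°.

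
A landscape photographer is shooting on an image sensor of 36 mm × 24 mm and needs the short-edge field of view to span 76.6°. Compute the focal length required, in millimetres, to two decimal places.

15.19 mm

From α = 2·arctan(h/2f) we get f = h / (2·tan(α/2)).
With h = 24 mm and α/2 = 38.3°, tan(α/2) ≈ 0.78975, so f ≈ 24 / 1.57950 ≈ 15.1946 mm.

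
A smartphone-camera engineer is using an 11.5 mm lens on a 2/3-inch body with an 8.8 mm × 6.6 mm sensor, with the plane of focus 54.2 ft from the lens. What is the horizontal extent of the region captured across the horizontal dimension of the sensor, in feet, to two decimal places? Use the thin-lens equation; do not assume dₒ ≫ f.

dₒ: 54.2 ft × 304.8 mm/ft = 16520.16 mm.
Similar triangles through the lens centre give W/dₒ = w/dᵢ; with 1/f = 1/dₒ + 1/dᵢ this gives W = w·(dₒ − f)/f.
W = 8.8 mm × (16520.2 − 11.5) / 11.5 = 8.8 × 1435.5356 ≈ 12632.713 mm = 12632.713/304.8 ft = 41.4459 ft.

41.45 ft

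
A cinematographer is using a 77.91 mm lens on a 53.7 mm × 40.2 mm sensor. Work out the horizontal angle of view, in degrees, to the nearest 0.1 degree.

38.0°

Angle of view α = 2·arctan(w/2f) with w = 53.7 mm and f = 77.91 mm.
w/2f = 0.34463; arctan(0.34463) ≈ 19.0154°, so α ≈ 38.0308°.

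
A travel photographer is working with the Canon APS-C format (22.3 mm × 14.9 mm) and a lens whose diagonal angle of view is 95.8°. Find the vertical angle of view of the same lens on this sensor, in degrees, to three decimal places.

63.171°

Sensor diagonal = √(22.3² + 14.9²) = √719.3000 ≈ 26.8198 mm.
From the diagonal AOV: f = 26.8198 / (2·tan(47.9°)) = 26.8198 / 2.21344 ≈ 12.1168 mm.
Vertical AOV = 2·arctan(14.9 / (2 × 12.1168)) = 2·arctan(0.61485) ≈ 63.1706°.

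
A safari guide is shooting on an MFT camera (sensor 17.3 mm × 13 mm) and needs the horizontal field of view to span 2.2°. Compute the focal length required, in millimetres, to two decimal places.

From α = 2·arctan(w/2f) we get f = w / (2·tan(α/2)).
With w = 17.3 mm and α/2 = 1.1°, tan(α/2) ≈ 0.01920, so f ≈ 17.3 / 0.03840 ≈ 450.4978 mm.

450.50 mm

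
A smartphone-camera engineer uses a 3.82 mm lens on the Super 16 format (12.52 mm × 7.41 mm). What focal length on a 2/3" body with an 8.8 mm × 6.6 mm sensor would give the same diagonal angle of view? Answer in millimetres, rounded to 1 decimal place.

2.9 mm

Sensor diagonal = √(12.52² + 7.41²) = √211.6585 ≈ 14.5485 mm.
Sensor diagonal = √(8.8² + 6.6²) = √121.0000 ≈ 11.0000 mm.
Equal angle of view means equal diagonal/f ratio, so f₂ = f₁ · (diagonal₂/diagonal₁) = 3.82 × 11.0000/14.5485.
f₂ = 3.82 × 0.75609 ≈ 2.888 mm.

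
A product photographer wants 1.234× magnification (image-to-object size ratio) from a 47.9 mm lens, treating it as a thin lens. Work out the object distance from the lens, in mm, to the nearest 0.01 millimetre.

With m = dᵢ/dₒ and 1/f = 1/dₒ + 1/dᵢ, substituting dᵢ = m·dₒ gives 1/f = (1 + 1/m)/dₒ, hence dₒ = f·(1 + 1/m).
dₒ = 47.9 × (1 + 1/1.234) = 47.9 × 1.81037 ≈ 86.717 mm.

86.72 mm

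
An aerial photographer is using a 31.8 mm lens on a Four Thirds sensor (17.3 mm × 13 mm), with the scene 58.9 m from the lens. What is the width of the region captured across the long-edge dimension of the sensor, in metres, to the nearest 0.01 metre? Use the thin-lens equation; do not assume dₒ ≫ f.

32.03 m

dₒ: 58.9 m = 58900 mm.
Similar triangles through the lens centre give W/dₒ = w/dᵢ; with 1/f = 1/dₒ + 1/dᵢ this gives W = w·(dₒ − f)/f.
W = 17.3 mm × (58900 − 31.8) / 31.8 = 17.3 × 1851.2013 ≈ 32025.782 mm = 32.0258 m.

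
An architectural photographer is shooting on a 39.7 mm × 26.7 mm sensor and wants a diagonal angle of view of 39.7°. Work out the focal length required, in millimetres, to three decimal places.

Sensor diagonal = √(39.7² + 26.7²) = √2288.9800 ≈ 47.8433 mm.
From α = 2·arctan(d/2f) we get f = d / (2·tan(α/2)).
With d = 47.8433 mm and α/2 = 19.85°, tan(α/2) ≈ 0.36101, so f ≈ 47.8433 / 0.72202 ≈ 66.2634 mm.

66.263 mm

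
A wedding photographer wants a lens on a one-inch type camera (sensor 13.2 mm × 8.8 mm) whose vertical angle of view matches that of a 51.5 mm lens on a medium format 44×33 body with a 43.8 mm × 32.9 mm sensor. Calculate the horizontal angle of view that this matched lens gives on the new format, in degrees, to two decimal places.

Equal vertical AOV ⇒ f₂ = f₁ · 8.8/32.9 = 51.5 × 0.26748 ≈ 13.7751 mm.
Horizontal AOV on the new format = 2·arctan(13.2 / (2 × 13.7751)) = 2·arctan(0.47913) ≈ 51.2006°.

51.20°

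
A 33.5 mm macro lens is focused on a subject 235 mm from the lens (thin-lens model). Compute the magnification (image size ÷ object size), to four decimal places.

Thin lens: 1/f = 1/dₒ + 1/dᵢ → 1/dᵢ = 1/33.5 − 1/235 = 0.0255954 mm⁻¹, so dᵢ ≈ 39.0695 mm.
Magnification m = dᵢ/dₒ = 39.0695/235 ≈ 0.16625.

0.1663×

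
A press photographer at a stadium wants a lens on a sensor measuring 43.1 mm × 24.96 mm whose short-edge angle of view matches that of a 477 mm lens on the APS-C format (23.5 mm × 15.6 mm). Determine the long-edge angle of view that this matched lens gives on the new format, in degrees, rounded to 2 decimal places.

3.23°

Equal short-edge AOV ⇒ f₂ = f₁ · 24.96/15.6 = 477 × 1.60000 ≈ 763.2000 mm.
Long-edge AOV on the new format = 2·arctan(43.1 / (2 × 763.2000)) = 2·arctan(0.02824) ≈ 3.2348°.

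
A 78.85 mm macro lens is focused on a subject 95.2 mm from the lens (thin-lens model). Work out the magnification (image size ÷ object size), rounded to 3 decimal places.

Thin lens: 1/f = 1/dₒ + 1/dᵢ → 1/dᵢ = 1/78.85 − 1/95.2 = 0.0021781 mm⁻¹, so dᵢ ≈ 459.1144 mm.
Magnification m = dᵢ/dₒ = 459.1144/95.2 ≈ 4.82263.

4.823×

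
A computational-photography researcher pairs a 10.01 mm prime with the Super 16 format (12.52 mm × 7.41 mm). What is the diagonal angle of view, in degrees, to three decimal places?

Sensor diagonal = √(12.52² + 7.41²) = √211.6585 ≈ 14.5485 mm.
Angle of view α = 2·arctan(d/2f) with d = 14.5485 mm and f = 10.01 mm.
d/2f = 0.72670; arctan(0.72670) ≈ 36.0058°, so α ≈ 72.0116°.

72.012°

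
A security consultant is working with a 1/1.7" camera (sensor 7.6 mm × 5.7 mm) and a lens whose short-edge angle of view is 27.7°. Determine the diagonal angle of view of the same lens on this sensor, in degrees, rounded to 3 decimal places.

44.677°

From the short-edge AOV: f = 5.7 / (2·tan(13.85°)) = 5.7 / 0.49310 ≈ 11.5596 mm.
Sensor diagonal = √(7.6² + 5.7²) = √90.2500 ≈ 9.5000 mm.
Diagonal AOV = 2·arctan(9.5000 / (2 × 11.5596)) = 2·arctan(0.41092) ≈ 44.6770°.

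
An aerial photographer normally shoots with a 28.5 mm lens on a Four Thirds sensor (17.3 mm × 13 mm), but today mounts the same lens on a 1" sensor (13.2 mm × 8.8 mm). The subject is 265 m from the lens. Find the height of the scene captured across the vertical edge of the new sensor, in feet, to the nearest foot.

268 ft

The focal length stays 28.5 mm; the relevant sensor dimension is now h = 8.8 mm. Object distance dₒ = 265 m = 265000 mm.
Thin-lens field height W = h·(dₒ − f)/f = 8.8 × (265000 − 28.5)/28.5 ≈ 81815.761 mm = 81815.761/304.8 ft = 268.424 ft.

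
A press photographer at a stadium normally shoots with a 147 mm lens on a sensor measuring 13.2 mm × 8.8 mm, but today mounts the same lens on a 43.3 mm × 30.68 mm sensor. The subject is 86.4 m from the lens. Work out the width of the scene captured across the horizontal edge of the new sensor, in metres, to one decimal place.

The focal length stays 147 mm; the relevant sensor dimension is now w = 43.3 mm. Object distance dₒ = 86.4 m = 86400 mm.
Thin-lens field width W = w·(dₒ − f)/f = 43.3 × (86400 − 147)/147 ≈ 25406.496 mm = 25.4065 m.

25.4 m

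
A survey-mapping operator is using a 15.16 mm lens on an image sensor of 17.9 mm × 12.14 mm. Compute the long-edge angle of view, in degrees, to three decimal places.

Angle of view α = 2·arctan(w/2f) with w = 17.9 mm and f = 15.16 mm.
w/2f = 0.59037; arctan(0.59037) ≈ 30.5563°, so α ≈ 61.1126°.

61.113°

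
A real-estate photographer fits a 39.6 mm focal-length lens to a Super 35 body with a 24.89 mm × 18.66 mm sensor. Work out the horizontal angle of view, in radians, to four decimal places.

0.6090 rad

Angle of view α = 2·arctan(w/2f) with w = 24.89 mm and f = 39.6 mm.
w/2f = 0.31427; arctan(0.31427) ≈ 0.3045 rad, so α ≈ 0.6090 rad.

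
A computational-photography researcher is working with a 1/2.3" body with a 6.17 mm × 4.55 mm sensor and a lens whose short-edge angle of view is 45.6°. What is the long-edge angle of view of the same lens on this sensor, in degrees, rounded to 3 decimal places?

59.369°

From the short-edge AOV: f = 4.55 / (2·tan(22.8°)) = 4.55 / 0.84072 ≈ 5.4120 mm.
Long-edge AOV = 2·arctan(6.17 / (2 × 5.4120)) = 2·arctan(0.57003) ≈ 59.3687°.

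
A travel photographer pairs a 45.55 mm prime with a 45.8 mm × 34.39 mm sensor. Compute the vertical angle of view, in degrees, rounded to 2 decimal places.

Angle of view α = 2·arctan(h/2f) with h = 34.39 mm and f = 45.55 mm.
h/2f = 0.37750; arctan(0.37750) ≈ 20.6814°, so α ≈ 41.3628°.

41.36°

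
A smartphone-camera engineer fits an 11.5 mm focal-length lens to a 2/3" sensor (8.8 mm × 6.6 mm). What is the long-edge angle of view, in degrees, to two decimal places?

41.87°

Angle of view α = 2·arctan(w/2f) with w = 8.8 mm and f = 11.5 mm.
w/2f = 0.38261; arctan(0.38261) ≈ 20.9373°, so α ≈ 41.8746°.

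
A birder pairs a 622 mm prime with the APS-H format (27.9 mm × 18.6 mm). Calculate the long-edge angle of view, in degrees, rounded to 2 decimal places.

Angle of view α = 2·arctan(w/2f) with w = 27.9 mm and f = 622 mm.
w/2f = 0.02243; arctan(0.02243) ≈ 1.2848°, so α ≈ 2.5696°.

2.57°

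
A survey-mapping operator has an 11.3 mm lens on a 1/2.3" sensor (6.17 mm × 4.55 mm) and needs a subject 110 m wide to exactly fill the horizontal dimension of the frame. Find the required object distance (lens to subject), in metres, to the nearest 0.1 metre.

W: 110 m = 110000 mm.
Magnification m = w/W = dᵢ/dₒ; combined with 1/f = 1/dₒ + 1/dᵢ this gives dₒ = f·(1 + W/w).
dₒ = 11.3 mm × (1 + 110000/6.17) = 11.3 × 17829.2010 ≈ 201469.971 mm = 201.47 m.

201.5 m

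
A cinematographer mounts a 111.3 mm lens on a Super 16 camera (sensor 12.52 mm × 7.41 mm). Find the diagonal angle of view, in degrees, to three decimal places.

7.479°

Sensor diagonal = √(12.52² + 7.41²) = √211.6585 ≈ 14.5485 mm.
Angle of view α = 2·arctan(d/2f) with d = 14.5485 mm and f = 111.3 mm.
d/2f = 0.06536; arctan(0.06536) ≈ 3.7394°, so α ≈ 7.4787°.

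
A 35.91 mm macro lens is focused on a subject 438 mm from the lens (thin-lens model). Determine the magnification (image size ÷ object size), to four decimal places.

0.0893×

Thin lens: 1/f = 1/dₒ + 1/dᵢ → 1/dᵢ = 1/35.91 − 1/438 = 0.0255643 mm⁻¹, so dᵢ ≈ 39.1171 mm.
Magnification m = dᵢ/dₒ = 39.1171/438 ≈ 0.08931.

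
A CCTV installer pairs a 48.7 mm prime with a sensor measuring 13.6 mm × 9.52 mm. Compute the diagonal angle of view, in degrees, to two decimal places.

19.35°

Sensor diagonal = √(13.6² + 9.52²) = √275.5904 ≈ 16.6009 mm.
Angle of view α = 2·arctan(d/2f) with d = 16.6009 mm and f = 48.7 mm.
d/2f = 0.17044; arctan(0.17044) ≈ 9.6726°, so α ≈ 19.3452°.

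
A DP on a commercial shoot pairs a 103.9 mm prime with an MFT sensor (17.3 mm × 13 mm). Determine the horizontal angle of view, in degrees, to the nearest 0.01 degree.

9.52°

Angle of view α = 2·arctan(w/2f) with w = 17.3 mm and f = 103.9 mm.
w/2f = 0.08325; arctan(0.08325) ≈ 4.7591°, so α ≈ 9.5182°.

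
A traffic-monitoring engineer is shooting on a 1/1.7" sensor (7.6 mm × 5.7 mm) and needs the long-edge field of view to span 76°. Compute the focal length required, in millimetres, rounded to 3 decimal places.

4.864 mm

From α = 2·arctan(w/2f) we get f = w / (2·tan(α/2)).
With w = 7.6 mm and α/2 = 38°, tan(α/2) ≈ 0.78129, so f ≈ 7.6 / 1.56257 ≈ 4.8638 mm.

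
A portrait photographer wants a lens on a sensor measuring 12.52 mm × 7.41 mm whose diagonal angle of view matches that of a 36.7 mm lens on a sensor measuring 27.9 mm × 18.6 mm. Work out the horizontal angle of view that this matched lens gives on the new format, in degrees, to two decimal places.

Sensor diagonal = √(27.9² + 18.6²) = √1124.3700 ≈ 33.5316 mm.
Sensor diagonal = √(12.52² + 7.41²) = √211.6585 ≈ 14.5485 mm.
Equal diagonal AOV ⇒ f₂ = f₁ · 14.5485/33.5316 = 36.7 × 0.43387 ≈ 15.9232 mm.
Horizontal AOV on the new format = 2·arctan(12.52 / (2 × 15.9232)) = 2·arctan(0.39314) ≈ 42.9234°.

42.92°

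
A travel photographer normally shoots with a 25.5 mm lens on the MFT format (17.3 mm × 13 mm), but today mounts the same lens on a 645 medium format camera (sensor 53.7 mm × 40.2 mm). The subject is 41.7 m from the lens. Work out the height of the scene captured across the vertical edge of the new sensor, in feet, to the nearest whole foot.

The focal length stays 25.5 mm; the relevant sensor dimension is now h = 40.2 mm. Object distance dₒ = 41.7 m = 41700 mm.
Thin-lens field height W = h·(dₒ − f)/f = 40.2 × (41700 − 25.5)/25.5 ≈ 65698.624 mm = 65698.624/304.8 ft = 215.547 ft.

216 ft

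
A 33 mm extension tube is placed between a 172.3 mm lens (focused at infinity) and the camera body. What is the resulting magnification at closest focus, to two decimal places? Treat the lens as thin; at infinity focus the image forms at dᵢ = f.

The tube moves the image plane from f to f + e, so dᵢ = 172.3 + 33 = 205.3 mm. Focus is achieved when 1/f = 1/dₒ + 1/dᵢ, giving dₒ = 1/(1/f − 1/(f+e)).
Magnification m = dᵢ/dₒ = (f+e)·(1/f − 1/(f+e)) = e/f = 33/172.3 ≈ 0.1915.

0.19×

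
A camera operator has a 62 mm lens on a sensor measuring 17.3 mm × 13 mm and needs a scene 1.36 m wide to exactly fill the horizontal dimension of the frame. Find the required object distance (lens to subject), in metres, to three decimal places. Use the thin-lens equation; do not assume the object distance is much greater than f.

4.936 m

W: 1.36 m = 1360 mm.
Magnification m = w/W = dᵢ/dₒ; combined with 1/f = 1/dₒ + 1/dᵢ this gives dₒ = f·(1 + W/w).
dₒ = 62 mm × (1 + 1360/17.3) = 62 × 79.6127 ≈ 4935.988 mm = 4.93599 m.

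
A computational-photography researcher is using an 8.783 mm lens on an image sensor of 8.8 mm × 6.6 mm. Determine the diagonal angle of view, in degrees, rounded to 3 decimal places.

Sensor diagonal = √(8.8² + 6.6²) = √121.0000 ≈ 11.0000 mm.
Angle of view α = 2·arctan(d/2f) with d = 11.0000 mm and f = 8.783 mm.
d/2f = 0.62621; arctan(0.62621) ≈ 32.0552°, so α ≈ 64.1104°.

64.110°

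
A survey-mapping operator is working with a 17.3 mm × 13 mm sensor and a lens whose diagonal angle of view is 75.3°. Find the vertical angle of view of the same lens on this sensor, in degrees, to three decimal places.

49.732°

Sensor diagonal = √(17.3² + 13²) = √468.2900 ≈ 21.6400 mm.
From the diagonal AOV: f = 21.6400 / (2·tan(37.65°)) = 21.6400 / 1.54299 ≈ 14.0247 mm.
Vertical AOV = 2·arctan(13 / (2 × 14.0247)) = 2·arctan(0.46347) ≈ 49.7323°.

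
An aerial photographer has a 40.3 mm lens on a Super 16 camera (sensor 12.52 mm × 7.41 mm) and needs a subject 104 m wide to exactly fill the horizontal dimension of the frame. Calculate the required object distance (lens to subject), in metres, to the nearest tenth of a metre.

W: 104 m = 104000 mm.
Magnification m = w/W = dᵢ/dₒ; combined with 1/f = 1/dₒ + 1/dᵢ this gives dₒ = f·(1 + W/w).
dₒ = 40.3 mm × (1 + 104000/12.52) = 40.3 × 8307.7093 ≈ 334800.683 mm = 334.801 m.

334.8 m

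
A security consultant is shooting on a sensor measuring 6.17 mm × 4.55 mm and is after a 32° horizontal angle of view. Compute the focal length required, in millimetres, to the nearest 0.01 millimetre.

10.76 mm

From α = 2·arctan(w/2f) we get f = w / (2·tan(α/2)).
With w = 6.17 mm and α/2 = 16°, tan(α/2) ≈ 0.28675, so f ≈ 6.17 / 0.57349 ≈ 10.7587 mm.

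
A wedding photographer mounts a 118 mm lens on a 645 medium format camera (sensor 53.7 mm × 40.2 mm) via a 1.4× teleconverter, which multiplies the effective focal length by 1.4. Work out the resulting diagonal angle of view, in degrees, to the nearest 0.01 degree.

Effective focal length f = 118 × 1.4 = 165.2 mm.
Sensor diagonal = √(53.7² + 40.2²) = √4499.7300 ≈ 67.0800 mm.
α = 2·arctan(67.080 / (2 × 165.2)) = 2·arctan(0.20303) ≈ 22.9532°.

22.95°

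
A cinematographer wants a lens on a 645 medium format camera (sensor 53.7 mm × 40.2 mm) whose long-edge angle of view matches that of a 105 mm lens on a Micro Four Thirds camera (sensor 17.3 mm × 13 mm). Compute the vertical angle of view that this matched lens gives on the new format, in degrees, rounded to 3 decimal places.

Equal long-edge AOV ⇒ f₂ = f₁ · 53.7/17.3 = 105 × 3.10405 ≈ 325.9249 mm.
Vertical AOV on the new format = 2·arctan(40.2 / (2 × 325.9249)) = 2·arctan(0.06167) ≈ 7.0580°.

7.058°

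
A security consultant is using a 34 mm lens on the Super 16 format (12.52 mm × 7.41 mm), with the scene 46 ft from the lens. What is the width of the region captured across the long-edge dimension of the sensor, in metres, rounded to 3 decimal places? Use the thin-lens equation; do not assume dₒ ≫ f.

5.150 m

dₒ: 46 ft × 304.8 mm/ft = 14020.80 mm.
Similar triangles through the lens centre give W/dₒ = w/dᵢ; with 1/f = 1/dₒ + 1/dᵢ this gives W = w·(dₒ − f)/f.
W = 12.52 mm × (14020.8 − 34) / 34 = 12.52 × 411.3765 ≈ 5150.433 mm = 5.15043 m.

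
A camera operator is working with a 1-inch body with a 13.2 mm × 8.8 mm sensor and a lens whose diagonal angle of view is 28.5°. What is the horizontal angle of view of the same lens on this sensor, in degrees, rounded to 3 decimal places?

Sensor diagonal = √(13.2² + 8.8²) = √251.6800 ≈ 15.8644 mm.
From the diagonal AOV: f = 15.8644 / (2·tan(14.25°)) = 15.8644 / 0.50794 ≈ 31.2332 mm.
Horizontal AOV = 2·arctan(13.2 / (2 × 31.2332)) = 2·arctan(0.21131) ≈ 23.8637°.

23.864°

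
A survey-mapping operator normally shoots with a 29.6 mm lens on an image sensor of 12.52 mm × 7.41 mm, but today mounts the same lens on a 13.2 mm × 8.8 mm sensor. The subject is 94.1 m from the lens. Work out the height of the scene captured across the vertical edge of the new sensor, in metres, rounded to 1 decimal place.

28.0 m

The focal length stays 29.6 mm; the relevant sensor dimension is now h = 8.8 mm. Object distance dₒ = 94.1 m = 94100 mm.
Thin-lens field height W = h·(dₒ − f)/f = 8.8 × (94100 − 29.6)/29.6 ≈ 27966.876 mm = 27.9669 m.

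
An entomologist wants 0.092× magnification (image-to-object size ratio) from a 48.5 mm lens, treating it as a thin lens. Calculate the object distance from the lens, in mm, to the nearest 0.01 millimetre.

With m = dᵢ/dₒ and 1/f = 1/dₒ + 1/dᵢ, substituting dᵢ = m·dₒ gives 1/f = (1 + 1/m)/dₒ, hence dₒ = f·(1 + 1/m).
dₒ = 48.5 × (1 + 1/0.092) = 48.5 × 11.86957 ≈ 575.674 mm.

575.67 mm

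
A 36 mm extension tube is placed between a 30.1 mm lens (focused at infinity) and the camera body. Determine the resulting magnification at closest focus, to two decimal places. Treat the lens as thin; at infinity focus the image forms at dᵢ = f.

The tube moves the image plane from f to f + e, so dᵢ = 30.1 + 36 = 66.1 mm. Focus is achieved when 1/f = 1/dₒ + 1/dᵢ, giving dₒ = 1/(1/f − 1/(f+e)).
Magnification m = dᵢ/dₒ = (f+e)·(1/f − 1/(f+e)) = e/f = 36/30.1 ≈ 1.1960.

1.20×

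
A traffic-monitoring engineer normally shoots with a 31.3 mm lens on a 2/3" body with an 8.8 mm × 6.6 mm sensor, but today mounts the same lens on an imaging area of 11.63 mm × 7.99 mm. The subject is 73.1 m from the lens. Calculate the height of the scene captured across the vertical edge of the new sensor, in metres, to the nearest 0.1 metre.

The focal length stays 31.3 mm; the relevant sensor dimension is now h = 7.99 mm. Object distance dₒ = 73.1 m = 73100 mm.
Thin-lens field height W = h·(dₒ − f)/f = 7.99 × (73100 − 31.3)/31.3 ≈ 18652.361 mm = 18.6524 m.

18.7 m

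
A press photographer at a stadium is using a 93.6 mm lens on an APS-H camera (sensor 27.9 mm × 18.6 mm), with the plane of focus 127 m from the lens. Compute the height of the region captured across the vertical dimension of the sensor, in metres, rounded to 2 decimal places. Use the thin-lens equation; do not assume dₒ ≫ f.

25.22 m

dₒ: 127 m = 127000 mm.
Similar triangles through the lens centre give W/dₒ = h/dᵢ; with 1/f = 1/dₒ + 1/dᵢ this gives W = h·(dₒ − f)/f.
W = 18.6 mm × (127000 − 93.6) / 93.6 = 18.6 × 1355.8376 ≈ 25218.579 mm = 25.2186 m.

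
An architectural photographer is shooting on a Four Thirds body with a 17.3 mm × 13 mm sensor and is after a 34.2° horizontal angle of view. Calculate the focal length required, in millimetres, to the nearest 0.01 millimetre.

28.12 mm

From α = 2·arctan(w/2f) we get f = w / (2·tan(α/2)).
With w = 17.3 mm and α/2 = 17.1°, tan(α/2) ≈ 0.30764, so f ≈ 17.3 / 0.61528 ≈ 28.1173 mm.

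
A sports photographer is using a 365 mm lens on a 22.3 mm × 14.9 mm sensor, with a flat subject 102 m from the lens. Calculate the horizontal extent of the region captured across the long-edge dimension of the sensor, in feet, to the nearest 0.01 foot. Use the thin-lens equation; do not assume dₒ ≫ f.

dₒ: 102 m = 102000 mm.
Similar triangles through the lens centre give W/dₒ = w/dᵢ; with 1/f = 1/dₒ + 1/dᵢ this gives W = w·(dₒ − f)/f.
W = 22.3 mm × (102000 − 365) / 365 = 22.3 × 278.4521 ≈ 6209.481 mm = 6209.481/304.8 ft = 20.3723 ft.

20.37 ft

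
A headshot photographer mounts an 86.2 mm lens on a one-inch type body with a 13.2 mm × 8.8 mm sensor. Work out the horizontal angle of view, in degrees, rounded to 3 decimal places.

8.757°

Angle of view α = 2·arctan(w/2f) with w = 13.2 mm and f = 86.2 mm.
w/2f = 0.07657; arctan(0.07657) ≈ 4.3784°, so α ≈ 8.7567°.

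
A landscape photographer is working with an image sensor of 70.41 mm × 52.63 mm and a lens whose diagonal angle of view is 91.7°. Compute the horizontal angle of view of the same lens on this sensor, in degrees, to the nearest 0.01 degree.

Sensor diagonal = √(70.41² + 52.63²) = √7727.4850 ≈ 87.9061 mm.
From the diagonal AOV: f = 87.9061 / (2·tan(45.85°)) = 87.9061 / 2.06024 ≈ 42.6679 mm.
Horizontal AOV = 2·arctan(70.41 / (2 × 42.6679)) = 2·arctan(0.82509) ≈ 79.0516°.

79.05°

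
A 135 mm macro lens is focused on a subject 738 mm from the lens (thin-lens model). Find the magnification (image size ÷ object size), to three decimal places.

0.224×

Thin lens: 1/f = 1/dₒ + 1/dᵢ → 1/dᵢ = 1/135 − 1/738 = 0.0060524 mm⁻¹, so dᵢ ≈ 165.2239 mm.
Magnification m = dᵢ/dₒ = 165.2239/738 ≈ 0.22388.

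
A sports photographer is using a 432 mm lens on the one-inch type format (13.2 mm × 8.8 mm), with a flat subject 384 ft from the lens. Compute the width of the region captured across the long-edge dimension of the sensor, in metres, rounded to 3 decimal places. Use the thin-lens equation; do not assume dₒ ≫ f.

3.563 m

dₒ: 384 ft × 304.8 mm/ft = 117043.20 mm.
Similar triangles through the lens centre give W/dₒ = w/dᵢ; with 1/f = 1/dₒ + 1/dᵢ this gives W = w·(dₒ − f)/f.
W = 13.2 mm × (117043 − 432) / 432 = 13.2 × 269.9333 ≈ 3563.120 mm = 3.56312 m.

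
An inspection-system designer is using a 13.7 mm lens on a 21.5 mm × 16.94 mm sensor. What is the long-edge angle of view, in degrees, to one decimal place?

76.2°

Angle of view α = 2·arctan(w/2f) with w = 21.5 mm and f = 13.7 mm.
w/2f = 0.78467; arctan(0.78467) ≈ 38.1203°, so α ≈ 76.2405°.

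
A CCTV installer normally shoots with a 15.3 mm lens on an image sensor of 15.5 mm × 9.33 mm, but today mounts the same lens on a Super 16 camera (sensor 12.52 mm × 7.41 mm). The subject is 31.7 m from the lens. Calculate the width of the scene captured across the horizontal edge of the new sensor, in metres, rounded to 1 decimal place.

25.9 m

The focal length stays 15.3 mm; the relevant sensor dimension is now w = 12.52 mm. Object distance dₒ = 31.7 m = 31700 mm.
Thin-lens field width W = w·(dₒ − f)/f = 12.52 × (31700 − 15.3)/15.3 ≈ 25927.611 mm = 25.9276 m.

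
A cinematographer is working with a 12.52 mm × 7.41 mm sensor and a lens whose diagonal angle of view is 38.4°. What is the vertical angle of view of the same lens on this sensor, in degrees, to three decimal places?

Sensor diagonal = √(12.52² + 7.41²) = √211.6585 ≈ 14.5485 mm.
From the diagonal AOV: f = 14.5485 / (2·tan(19.2°)) = 14.5485 / 0.69647 ≈ 20.8888 mm.
Vertical AOV = 2·arctan(7.41 / (2 × 20.8888)) = 2·arctan(0.17737) ≈ 20.1157°.

20.116°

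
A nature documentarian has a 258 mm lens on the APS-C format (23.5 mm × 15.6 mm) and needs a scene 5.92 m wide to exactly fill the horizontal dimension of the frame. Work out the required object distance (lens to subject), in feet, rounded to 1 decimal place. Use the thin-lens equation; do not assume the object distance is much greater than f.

214.1 ft

W: 5.92 m = 5920 mm.
Magnification m = w/W = dᵢ/dₒ; combined with 1/f = 1/dₒ + 1/dᵢ this gives dₒ = f·(1 + W/w).
dₒ = 258 mm × (1 + 5920/23.5) = 258 × 252.9149 ≈ 65252.043 mm = 65252.043/304.8 ft = 214.082 ft.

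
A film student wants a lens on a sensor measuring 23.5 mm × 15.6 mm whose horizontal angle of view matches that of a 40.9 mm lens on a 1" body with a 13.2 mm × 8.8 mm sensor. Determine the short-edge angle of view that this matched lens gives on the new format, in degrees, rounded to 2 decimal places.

12.23°

Equal horizontal AOV ⇒ f₂ = f₁ · 23.5/13.2 = 40.9 × 1.78030 ≈ 72.8144 mm.
Short-edge AOV on the new format = 2·arctan(15.6 / (2 × 72.8144)) = 2·arctan(0.10712) ≈ 12.2286°.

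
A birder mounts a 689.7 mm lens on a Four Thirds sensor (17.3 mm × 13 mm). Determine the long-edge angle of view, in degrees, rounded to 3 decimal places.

Angle of view α = 2·arctan(w/2f) with w = 17.3 mm and f = 689.7 mm.
w/2f = 0.01254; arctan(0.01254) ≈ 0.7185°, so α ≈ 1.4371°.

1.437°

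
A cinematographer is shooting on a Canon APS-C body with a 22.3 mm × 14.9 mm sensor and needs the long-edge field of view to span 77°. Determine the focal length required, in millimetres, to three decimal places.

14.017 mm

From α = 2·arctan(w/2f) we get f = w / (2·tan(α/2)).
With w = 22.3 mm and α/2 = 38.5°, tan(α/2) ≈ 0.79544, so f ≈ 22.3 / 1.59087 ≈ 14.0175 mm.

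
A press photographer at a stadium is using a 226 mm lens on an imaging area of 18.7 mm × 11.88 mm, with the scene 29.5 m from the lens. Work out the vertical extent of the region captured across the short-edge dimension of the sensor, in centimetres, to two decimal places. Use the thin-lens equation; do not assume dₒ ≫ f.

153.88 cm

dₒ: 29.5 m = 29500 mm.
Similar triangles through the lens centre give W/dₒ = h/dᵢ; with 1/f = 1/dₒ + 1/dᵢ this gives W = h·(dₒ − f)/f.
W = 11.88 mm × (29500 − 226) / 226 = 11.88 × 129.5310 ≈ 1538.828 mm = 153.883 cm.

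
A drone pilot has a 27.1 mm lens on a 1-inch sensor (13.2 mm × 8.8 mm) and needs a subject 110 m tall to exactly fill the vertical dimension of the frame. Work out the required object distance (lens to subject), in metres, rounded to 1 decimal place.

W: 110 m = 110000 mm.
Magnification m = h/W = dᵢ/dₒ; combined with 1/f = 1/dₒ + 1/dᵢ this gives dₒ = f·(1 + W/h).
dₒ = 27.1 mm × (1 + 110000/8.8) = 27.1 × 12501.0000 ≈ 338777.100 mm = 338.777 m.

338.8 m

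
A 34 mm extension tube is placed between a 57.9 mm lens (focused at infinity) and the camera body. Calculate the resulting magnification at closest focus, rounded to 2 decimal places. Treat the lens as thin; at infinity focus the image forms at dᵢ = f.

The tube moves the image plane from f to f + e, so dᵢ = 57.9 + 34 = 91.9 mm. Focus is achieved when 1/f = 1/dₒ + 1/dᵢ, giving dₒ = 1/(1/f − 1/(f+e)).
Magnification m = dᵢ/dₒ = (f+e)·(1/f − 1/(f+e)) = e/f = 34/57.9 ≈ 0.5872.

0.59×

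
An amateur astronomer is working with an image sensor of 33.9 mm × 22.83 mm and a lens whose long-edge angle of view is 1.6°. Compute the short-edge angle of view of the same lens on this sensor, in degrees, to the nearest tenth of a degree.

1.1°

From the long-edge AOV: f = 33.9 / (2·tan(0.8°)) = 33.9 / 0.02793 ≈ 1213.8754 mm.
Short-edge AOV = 2·arctan(22.83 / (2 × 1213.8754)) = 2·arctan(0.00940) ≈ 1.0776°.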